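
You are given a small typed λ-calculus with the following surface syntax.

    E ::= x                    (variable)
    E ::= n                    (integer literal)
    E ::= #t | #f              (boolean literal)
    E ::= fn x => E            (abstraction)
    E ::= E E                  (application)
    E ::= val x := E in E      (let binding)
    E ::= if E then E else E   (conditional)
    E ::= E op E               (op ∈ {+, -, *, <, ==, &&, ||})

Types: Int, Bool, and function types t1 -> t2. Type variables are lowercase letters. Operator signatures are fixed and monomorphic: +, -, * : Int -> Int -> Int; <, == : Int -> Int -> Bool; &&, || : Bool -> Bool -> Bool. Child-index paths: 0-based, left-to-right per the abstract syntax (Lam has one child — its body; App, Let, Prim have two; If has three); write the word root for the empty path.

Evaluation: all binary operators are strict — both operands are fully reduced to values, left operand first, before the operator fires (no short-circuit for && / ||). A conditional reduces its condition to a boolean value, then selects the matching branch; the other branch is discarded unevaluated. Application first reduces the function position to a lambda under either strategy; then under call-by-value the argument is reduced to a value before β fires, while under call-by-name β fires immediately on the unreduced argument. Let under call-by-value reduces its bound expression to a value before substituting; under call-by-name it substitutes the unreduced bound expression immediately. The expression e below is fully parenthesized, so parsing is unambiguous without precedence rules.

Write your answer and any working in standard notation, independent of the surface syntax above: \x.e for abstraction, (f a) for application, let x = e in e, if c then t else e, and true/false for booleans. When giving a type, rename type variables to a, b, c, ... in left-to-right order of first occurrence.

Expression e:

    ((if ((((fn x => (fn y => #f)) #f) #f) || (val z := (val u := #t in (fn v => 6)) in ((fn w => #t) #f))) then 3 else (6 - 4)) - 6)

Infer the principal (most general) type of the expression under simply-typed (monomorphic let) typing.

Answer: Int

Trace:
\y._ : b -> Bool
\x._ : a -> b -> Bool
  unify a -> b -> Bool ~ Bool -> c
  unify a ~ Bool
  unify b -> Bool ~ c
_ _ : b -> Bool
  unify b -> Bool ~ Bool -> d
  unify b ~ Bool
  unify Bool ~ d
_ _ : Bool
  unify Bool ~ Bool
let u : Bool
\v._ : e -> Int
let z : e -> Int
\w._ : f -> Bool
  unify f -> Bool ~ Bool -> g
  unify f ~ Bool
  unify Bool ~ g
_ _ : Bool
  unify Bool ~ Bool
  unify Bool ~ Bool
  unify Int ~ Int
  unify Int ~ Int
  unify Int ~ Int
  unify Int ~ Int
  unify Int ~ Int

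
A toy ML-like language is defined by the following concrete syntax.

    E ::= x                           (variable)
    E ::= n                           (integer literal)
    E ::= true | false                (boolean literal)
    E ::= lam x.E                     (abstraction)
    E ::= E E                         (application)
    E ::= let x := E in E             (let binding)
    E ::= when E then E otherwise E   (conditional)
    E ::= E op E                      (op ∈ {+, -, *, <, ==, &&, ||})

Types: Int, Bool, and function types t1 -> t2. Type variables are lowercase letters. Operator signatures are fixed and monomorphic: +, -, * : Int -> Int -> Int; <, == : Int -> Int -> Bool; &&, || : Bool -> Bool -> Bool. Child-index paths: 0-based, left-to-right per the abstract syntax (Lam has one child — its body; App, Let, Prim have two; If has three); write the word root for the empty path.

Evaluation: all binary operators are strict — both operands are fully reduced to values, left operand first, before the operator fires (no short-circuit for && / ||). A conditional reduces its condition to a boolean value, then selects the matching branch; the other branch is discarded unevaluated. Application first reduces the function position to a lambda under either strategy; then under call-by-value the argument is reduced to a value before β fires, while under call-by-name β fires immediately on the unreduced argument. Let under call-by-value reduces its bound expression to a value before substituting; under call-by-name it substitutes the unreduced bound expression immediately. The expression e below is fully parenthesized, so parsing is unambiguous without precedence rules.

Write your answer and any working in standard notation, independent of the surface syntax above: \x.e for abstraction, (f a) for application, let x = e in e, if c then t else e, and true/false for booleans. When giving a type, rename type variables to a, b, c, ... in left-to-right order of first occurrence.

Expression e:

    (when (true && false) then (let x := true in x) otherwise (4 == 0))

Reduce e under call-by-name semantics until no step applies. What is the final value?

Answer: false

Derivation:
step 0: (if (true && false) then (let x = true in x) else (4 == 0))
step 1: [delta@0] (if false then (let x = true in x) else (4 == 0))
step 2: [if@root] (4 == 0)
step 3: [delta@root] false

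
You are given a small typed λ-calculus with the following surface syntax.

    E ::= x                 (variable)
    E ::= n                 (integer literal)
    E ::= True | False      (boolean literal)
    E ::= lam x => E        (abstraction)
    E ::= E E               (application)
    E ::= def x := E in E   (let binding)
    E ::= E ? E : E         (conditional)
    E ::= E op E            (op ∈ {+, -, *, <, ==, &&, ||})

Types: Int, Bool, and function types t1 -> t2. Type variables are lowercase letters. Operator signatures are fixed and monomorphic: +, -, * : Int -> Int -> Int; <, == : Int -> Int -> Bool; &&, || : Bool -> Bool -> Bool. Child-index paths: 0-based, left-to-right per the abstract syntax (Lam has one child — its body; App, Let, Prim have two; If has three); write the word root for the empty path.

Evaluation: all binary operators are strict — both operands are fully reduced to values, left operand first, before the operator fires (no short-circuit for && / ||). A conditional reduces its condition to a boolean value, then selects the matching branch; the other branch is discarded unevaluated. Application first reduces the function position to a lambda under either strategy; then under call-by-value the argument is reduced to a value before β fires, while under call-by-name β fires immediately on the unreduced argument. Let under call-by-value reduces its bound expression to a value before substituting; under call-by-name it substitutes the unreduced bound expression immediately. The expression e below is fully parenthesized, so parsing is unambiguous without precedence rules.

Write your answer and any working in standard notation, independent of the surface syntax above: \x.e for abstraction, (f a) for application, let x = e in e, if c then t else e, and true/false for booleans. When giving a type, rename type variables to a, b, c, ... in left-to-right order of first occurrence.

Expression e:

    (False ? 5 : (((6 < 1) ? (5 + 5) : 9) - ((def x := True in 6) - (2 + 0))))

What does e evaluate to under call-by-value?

Derivation:
step 0: (if false then 5 else ((if (6 < 1) then (5 + 5) else 9) - ((let x = true in 6) - (2 + 0))))
step 1: [if@root] ((if (6 < 1) then (5 + 5) else 9) - ((let x = true in 6) - (2 + 0)))
step 2: [delta@0.0] ((if false then (5 + 5) else 9) - ((let x = true in 6) - (2 + 0)))
step 3: [if@0] (9 - ((let x = true in 6) - (2 + 0)))
step 4: [let@1.0] (9 - (6 - (2 + 0)))
step 5: [delta@1.1] (9 - (6 - 2))
step 6: [delta@1] (9 - 4)
step 7: [delta@root] 5

Answer: 5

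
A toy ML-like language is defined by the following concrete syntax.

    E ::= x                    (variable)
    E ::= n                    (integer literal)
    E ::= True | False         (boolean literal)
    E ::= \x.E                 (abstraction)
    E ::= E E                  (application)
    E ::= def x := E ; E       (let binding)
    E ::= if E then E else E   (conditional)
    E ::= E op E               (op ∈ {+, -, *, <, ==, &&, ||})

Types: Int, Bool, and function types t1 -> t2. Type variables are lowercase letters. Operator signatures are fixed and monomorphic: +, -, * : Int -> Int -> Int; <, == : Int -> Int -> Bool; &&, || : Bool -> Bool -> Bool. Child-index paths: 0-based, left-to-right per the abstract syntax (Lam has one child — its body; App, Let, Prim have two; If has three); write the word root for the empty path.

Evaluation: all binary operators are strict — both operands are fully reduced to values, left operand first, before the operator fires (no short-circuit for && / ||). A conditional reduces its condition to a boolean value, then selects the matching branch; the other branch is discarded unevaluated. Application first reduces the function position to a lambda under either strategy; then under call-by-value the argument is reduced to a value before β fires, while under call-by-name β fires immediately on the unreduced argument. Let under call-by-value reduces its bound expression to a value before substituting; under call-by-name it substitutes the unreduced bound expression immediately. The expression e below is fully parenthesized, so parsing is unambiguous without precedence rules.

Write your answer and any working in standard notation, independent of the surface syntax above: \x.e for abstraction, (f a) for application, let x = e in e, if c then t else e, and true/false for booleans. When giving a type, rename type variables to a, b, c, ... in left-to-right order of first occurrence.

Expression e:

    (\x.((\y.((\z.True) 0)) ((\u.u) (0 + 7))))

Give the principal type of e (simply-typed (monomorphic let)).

Answer: a -> Bool

Derivation:
\z._ : c -> Bool
  unify c -> Bool ~ Int -> d
  unify c ~ Int
  unify Bool ~ d
_ _ : Bool
\y._ : b -> Bool
u : e
\u._ : e -> e
  unify Int ~ Int
  unify Int ~ Int
  unify e -> e ~ Int -> f
  unify e ~ Int
  unify Int ~ f
_ _ : Int
  unify b -> Bool ~ Int -> g
  unify b ~ Int
  unify Bool ~ g
_ _ : Bool
\x._ : a -> Bool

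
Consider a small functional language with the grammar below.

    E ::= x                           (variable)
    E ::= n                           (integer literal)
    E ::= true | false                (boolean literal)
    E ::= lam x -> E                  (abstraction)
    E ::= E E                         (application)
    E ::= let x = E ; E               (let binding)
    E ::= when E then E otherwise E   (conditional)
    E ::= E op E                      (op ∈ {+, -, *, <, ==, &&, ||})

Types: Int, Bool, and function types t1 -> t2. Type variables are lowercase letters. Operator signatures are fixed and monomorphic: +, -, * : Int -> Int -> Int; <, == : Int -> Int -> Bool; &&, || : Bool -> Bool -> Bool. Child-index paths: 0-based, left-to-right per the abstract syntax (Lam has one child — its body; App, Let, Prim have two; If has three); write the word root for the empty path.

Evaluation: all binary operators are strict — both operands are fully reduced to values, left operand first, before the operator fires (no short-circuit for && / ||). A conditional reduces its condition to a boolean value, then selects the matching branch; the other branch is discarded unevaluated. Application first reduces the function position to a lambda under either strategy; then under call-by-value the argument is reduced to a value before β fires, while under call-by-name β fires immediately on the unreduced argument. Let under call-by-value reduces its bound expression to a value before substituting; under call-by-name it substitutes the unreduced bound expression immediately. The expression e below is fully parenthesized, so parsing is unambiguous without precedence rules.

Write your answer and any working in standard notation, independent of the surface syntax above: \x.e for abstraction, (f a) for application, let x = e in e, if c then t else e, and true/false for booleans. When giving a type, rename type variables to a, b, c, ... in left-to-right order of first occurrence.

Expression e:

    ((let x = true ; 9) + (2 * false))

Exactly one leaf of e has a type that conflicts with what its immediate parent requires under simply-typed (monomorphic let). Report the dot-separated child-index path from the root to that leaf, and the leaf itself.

Answer: 1.1 : false

Trace:
let x : Bool
  unify Int ~ Int
  unify Int ~ Int
  unify Bool ~ Int
  FAIL: mismatch Bool ~ Int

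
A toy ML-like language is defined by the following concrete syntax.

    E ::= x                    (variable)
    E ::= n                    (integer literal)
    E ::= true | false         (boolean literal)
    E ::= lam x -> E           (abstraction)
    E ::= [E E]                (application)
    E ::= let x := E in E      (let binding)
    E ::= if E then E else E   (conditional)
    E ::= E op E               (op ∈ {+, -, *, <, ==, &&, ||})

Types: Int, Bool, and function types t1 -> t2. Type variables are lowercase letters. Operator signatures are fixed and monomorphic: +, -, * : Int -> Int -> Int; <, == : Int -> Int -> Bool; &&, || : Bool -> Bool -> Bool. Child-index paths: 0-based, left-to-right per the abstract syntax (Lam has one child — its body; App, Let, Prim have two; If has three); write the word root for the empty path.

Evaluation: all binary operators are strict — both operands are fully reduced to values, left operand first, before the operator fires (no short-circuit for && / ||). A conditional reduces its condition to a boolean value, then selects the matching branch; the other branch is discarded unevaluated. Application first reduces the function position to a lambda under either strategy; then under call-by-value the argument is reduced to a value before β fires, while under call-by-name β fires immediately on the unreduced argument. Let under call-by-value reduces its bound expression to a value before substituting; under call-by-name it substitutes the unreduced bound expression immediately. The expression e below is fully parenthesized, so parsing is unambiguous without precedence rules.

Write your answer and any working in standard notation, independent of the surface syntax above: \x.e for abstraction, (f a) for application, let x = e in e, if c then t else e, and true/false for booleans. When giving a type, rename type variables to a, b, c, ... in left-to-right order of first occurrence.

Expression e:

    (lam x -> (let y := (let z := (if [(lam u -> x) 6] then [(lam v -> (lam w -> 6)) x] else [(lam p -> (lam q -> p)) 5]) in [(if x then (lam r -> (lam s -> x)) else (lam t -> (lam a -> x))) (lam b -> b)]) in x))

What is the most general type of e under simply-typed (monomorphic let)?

Working:
x : a
\u._ : b -> a
  unify b -> a ~ Int -> c
  unify b ~ Int
  unify a ~ c
_ _ : c
  unify c ~ Bool
\w._ : e -> Int
\v._ : d -> e -> Int
x : Bool
  unify d -> e -> Int ~ Bool -> f
  unify d ~ Bool
  unify e -> Int ~ f
_ _ : e -> Int
p : g
\q._ : h -> g
\p._ : g -> h -> g
  unify g -> h -> g ~ Int -> i
  unify g ~ Int
  unify h -> Int ~ i
_ _ : h -> Int
  unify e -> Int ~ h -> Int
  unify e ~ h
  unify Int ~ Int
let z : h -> Int
x : Bool
  unify Bool ~ Bool
x : Bool
\s._ : k -> Bool
\r._ : j -> k -> Bool
x : Bool
\a._ : m -> Bool
\t._ : l -> m -> Bool
  unify j -> k -> Bool ~ l -> m -> Bool
  unify j ~ l
  unify k -> Bool ~ m -> Bool
  unify k ~ m
  unify Bool ~ Bool
b : n
\b._ : n -> n
  unify l -> m -> Bool ~ (n -> n) -> o
  unify l ~ n -> n
  unify m -> Bool ~ o
_ _ : m -> Bool
let y : m -> Bool
x : Bool
\x._ : Bool -> Bool

Answer: Bool -> Bool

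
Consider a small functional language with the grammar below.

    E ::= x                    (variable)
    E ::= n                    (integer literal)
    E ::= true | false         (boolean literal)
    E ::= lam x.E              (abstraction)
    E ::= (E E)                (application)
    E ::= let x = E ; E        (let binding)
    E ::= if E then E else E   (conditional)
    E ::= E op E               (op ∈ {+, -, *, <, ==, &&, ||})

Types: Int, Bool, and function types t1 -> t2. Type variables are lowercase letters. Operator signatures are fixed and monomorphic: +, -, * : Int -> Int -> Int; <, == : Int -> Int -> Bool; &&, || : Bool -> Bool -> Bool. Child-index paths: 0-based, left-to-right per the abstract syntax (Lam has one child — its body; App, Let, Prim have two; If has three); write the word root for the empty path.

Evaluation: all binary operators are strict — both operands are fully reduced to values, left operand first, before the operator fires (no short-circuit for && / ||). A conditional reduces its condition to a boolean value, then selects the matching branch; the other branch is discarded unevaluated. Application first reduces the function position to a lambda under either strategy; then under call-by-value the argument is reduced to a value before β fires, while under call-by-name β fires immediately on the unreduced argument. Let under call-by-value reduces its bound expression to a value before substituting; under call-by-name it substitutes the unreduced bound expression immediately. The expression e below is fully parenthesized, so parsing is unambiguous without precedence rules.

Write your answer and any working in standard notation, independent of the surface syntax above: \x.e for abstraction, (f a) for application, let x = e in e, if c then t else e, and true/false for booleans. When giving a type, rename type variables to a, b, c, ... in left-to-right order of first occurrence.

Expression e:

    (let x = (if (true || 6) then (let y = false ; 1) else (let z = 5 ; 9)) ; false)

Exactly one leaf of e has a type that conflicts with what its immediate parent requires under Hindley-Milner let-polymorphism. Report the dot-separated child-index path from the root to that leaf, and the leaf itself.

Answer: 0.0.1 : 6

Derivation:
  unify Bool ~ Bool
  unify Int ~ Bool
  FAIL: mismatch Int ~ Bool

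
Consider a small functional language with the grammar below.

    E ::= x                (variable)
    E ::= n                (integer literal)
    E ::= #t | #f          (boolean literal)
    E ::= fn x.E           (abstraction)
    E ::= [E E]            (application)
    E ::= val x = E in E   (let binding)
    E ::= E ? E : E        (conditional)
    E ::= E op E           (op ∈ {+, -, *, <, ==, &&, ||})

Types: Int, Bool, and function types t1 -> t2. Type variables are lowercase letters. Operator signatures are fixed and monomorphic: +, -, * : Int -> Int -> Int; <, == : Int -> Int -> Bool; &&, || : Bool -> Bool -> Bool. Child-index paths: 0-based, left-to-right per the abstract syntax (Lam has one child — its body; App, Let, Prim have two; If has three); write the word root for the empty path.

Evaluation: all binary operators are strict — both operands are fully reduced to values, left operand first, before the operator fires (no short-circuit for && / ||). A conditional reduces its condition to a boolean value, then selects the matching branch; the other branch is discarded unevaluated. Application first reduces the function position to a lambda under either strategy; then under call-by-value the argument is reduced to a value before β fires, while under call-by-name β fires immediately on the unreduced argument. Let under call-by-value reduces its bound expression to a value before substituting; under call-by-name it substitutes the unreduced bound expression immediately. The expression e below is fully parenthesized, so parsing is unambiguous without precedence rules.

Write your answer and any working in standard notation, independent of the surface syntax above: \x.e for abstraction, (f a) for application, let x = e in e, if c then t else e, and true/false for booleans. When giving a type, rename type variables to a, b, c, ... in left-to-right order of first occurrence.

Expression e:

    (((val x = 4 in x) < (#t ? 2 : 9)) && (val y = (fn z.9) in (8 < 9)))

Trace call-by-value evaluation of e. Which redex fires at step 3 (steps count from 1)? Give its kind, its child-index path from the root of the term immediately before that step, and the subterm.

Answer: delta at 0 : (4 < 2)

Working:
step 0: (((let x = 4 in x) < (if true then 2 else 9)) && (let y = (\z.9) in (8 < 9)))
step 1: [let@0.0] ((4 < (if true then 2 else 9)) && (let y = (\z.9) in (8 < 9)))
step 2: [if@0.1] ((4 < 2) && (let y = (\z.9) in (8 < 9)))
step 3: [delta@0] (false && (let y = (\z.9) in (8 < 9)))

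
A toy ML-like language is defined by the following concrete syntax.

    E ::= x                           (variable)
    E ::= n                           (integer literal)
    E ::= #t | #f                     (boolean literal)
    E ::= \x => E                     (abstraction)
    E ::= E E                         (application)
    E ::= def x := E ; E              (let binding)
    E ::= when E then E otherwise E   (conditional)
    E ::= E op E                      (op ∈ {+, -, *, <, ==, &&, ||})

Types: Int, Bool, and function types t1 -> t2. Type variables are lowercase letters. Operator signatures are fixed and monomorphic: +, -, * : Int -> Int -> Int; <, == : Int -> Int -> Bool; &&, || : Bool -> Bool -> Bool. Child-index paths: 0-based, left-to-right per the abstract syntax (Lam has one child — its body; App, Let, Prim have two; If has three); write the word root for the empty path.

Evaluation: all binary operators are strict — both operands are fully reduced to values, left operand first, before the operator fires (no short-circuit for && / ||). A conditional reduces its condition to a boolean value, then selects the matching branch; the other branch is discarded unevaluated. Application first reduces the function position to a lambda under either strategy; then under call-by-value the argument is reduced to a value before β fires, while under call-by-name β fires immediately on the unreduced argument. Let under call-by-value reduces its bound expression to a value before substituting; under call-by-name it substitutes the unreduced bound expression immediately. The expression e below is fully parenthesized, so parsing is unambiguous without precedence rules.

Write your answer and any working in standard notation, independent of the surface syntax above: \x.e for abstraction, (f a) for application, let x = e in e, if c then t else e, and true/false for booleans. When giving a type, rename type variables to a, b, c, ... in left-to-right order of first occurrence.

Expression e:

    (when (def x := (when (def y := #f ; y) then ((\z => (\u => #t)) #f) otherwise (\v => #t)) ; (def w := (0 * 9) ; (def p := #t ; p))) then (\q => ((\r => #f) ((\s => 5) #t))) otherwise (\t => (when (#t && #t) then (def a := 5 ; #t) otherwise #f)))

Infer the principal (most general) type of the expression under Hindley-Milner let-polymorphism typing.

Answer: a -> Bool

Derivation:
let y : Bool
y : Bool
  unify Bool ~ Bool
\u._ : b -> Bool
\z._ : a -> b -> Bool
  unify a -> b -> Bool ~ Bool -> c
  unify a ~ Bool
  unify b -> Bool ~ c
_ _ : b -> Bool
\v._ : d -> Bool
  unify b -> Bool ~ d -> Bool
  unify b ~ d
  unify Bool ~ Bool
let x : forall. d -> Bool
  unify Int ~ Int
  unify Int ~ Int
let w : Int
let p : Bool
p : Bool
  unify Bool ~ Bool
\r._ : f -> Bool
\s._ : g -> Int
  unify g -> Int ~ Bool -> h
  unify g ~ Bool
  unify Int ~ h
_ _ : Int
  unify f -> Bool ~ Int -> i
  unify f ~ Int
  unify Bool ~ i
_ _ : Bool
\q._ : e -> Bool
  unify Bool ~ Bool
  unify Bool ~ Bool
  unify Bool ~ Bool
let a : Int
  unify Bool ~ Bool
\t._ : j -> Bool
  unify e -> Bool ~ j -> Bool
  unify e ~ j
  unify Bool ~ Bool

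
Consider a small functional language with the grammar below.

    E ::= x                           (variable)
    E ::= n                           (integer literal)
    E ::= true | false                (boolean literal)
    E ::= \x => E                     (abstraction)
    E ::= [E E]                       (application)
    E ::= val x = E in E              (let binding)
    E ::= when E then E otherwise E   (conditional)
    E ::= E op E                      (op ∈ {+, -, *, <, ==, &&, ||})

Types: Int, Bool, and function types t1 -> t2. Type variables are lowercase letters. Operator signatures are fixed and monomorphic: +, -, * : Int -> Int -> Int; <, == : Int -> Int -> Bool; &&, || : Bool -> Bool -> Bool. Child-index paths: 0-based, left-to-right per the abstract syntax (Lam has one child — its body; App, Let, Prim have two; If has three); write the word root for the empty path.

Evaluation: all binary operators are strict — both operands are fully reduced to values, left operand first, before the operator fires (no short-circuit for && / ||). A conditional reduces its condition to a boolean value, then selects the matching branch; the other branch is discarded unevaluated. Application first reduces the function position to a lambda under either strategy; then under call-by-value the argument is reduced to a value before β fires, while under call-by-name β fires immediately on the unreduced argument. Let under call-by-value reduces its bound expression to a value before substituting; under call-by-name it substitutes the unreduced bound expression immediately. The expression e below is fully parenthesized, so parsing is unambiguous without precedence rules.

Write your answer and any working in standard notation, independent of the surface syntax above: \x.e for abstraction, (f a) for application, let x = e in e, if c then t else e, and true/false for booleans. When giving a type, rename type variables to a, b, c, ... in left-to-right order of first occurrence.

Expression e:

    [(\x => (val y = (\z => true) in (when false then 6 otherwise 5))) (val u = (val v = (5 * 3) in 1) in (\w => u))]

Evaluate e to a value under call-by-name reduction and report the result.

Derivation:
step 0: ((\x.(let y = (\z.true) in (if false then 6 else 5))) (let u = (let v = (5 * 3) in 1) in (\w.u)))
step 1: [beta@root] (let y = (\z.true) in (if false then 6 else 5))
step 2: [let@root] (if false then 6 else 5)
step 3: [if@root] 5

Answer: 5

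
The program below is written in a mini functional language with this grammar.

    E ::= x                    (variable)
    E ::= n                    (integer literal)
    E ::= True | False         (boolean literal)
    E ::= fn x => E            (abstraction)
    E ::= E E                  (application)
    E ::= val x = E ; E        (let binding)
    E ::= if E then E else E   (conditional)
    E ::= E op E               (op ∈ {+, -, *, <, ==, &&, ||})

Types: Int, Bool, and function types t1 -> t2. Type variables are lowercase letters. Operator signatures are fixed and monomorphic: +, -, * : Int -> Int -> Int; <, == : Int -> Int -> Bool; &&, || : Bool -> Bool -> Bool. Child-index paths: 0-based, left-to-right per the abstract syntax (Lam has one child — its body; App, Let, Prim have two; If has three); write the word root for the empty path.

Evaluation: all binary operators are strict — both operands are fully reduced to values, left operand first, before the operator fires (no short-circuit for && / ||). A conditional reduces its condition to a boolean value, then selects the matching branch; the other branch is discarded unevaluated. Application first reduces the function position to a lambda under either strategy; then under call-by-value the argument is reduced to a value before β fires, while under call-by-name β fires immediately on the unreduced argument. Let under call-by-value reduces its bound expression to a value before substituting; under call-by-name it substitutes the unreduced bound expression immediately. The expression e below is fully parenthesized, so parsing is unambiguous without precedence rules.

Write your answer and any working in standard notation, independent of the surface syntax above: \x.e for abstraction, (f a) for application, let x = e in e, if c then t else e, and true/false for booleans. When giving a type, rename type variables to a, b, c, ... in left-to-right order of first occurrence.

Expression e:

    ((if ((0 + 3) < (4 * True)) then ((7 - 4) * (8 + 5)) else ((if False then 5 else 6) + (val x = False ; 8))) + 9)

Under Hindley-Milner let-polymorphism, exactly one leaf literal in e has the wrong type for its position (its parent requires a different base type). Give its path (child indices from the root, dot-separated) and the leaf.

Answer: 0.0.1.1 : true

Working:
  unify Int ~ Int
  unify Int ~ Int
  unify Int ~ Int
  unify Int ~ Int
  unify Bool ~ Int
  FAIL: mismatch Bool ~ Int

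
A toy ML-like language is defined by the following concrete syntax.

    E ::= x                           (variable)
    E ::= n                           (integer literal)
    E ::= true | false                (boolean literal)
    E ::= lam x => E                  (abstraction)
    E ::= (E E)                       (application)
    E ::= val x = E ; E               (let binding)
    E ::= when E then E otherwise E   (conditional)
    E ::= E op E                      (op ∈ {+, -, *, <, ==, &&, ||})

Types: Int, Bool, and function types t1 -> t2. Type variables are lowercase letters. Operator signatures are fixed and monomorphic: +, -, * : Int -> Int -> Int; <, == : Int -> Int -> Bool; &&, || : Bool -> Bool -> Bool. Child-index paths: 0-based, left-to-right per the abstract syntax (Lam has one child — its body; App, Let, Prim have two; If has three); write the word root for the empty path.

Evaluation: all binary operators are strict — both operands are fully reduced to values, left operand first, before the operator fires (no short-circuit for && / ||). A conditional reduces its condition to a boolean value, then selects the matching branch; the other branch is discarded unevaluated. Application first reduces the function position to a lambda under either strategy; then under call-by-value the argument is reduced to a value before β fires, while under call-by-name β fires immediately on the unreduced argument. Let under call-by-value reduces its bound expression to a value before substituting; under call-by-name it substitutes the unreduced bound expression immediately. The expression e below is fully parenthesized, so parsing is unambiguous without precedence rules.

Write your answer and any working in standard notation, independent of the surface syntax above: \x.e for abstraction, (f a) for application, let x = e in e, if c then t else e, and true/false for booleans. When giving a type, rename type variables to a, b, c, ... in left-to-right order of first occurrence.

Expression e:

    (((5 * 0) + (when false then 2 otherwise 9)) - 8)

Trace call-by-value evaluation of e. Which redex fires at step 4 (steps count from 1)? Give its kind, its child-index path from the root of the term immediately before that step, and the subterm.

Answer: delta at root : (9 - 8)

Working:
step 0: (((5 * 0) + (if false then 2 else 9)) - 8)
step 1: [delta@0.0] ((0 + (if false then 2 else 9)) - 8)
step 2: [if@0.1] ((0 + 9) - 8)
step 3: [delta@0] (9 - 8)
step 4: [delta@root] 1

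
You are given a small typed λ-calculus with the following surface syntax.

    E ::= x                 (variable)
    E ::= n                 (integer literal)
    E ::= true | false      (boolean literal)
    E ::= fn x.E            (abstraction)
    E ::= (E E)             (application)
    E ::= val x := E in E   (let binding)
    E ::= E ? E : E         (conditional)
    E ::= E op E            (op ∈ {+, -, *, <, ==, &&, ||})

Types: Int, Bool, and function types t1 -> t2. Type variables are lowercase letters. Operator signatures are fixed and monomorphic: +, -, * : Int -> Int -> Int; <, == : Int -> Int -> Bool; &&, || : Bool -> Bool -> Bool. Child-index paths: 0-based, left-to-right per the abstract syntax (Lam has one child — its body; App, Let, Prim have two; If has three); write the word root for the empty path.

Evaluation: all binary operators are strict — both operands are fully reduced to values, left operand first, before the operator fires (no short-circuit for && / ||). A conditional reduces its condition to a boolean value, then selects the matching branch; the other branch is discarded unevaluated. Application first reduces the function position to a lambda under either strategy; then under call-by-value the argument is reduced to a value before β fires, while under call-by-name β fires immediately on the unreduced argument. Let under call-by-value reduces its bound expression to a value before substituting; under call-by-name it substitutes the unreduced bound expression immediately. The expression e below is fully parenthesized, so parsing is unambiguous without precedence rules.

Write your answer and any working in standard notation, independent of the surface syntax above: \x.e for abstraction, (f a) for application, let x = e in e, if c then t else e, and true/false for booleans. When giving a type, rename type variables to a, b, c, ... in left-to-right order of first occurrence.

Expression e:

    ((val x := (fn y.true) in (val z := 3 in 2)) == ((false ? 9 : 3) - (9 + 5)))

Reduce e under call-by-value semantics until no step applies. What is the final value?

Answer: false

Trace:
step 0: ((let x = (\y.true) in (let z = 3 in 2)) == ((if false then 9 else 3) - (9 + 5)))
step 1: [let@0] ((let z = 3 in 2) == ((if false then 9 else 3) - (9 + 5)))
step 2: [let@0] (2 == ((if false then 9 else 3) - (9 + 5)))
step 3: [if@1.0] (2 == (3 - (9 + 5)))
step 4: [delta@1.1] (2 == (3 - 14))
step 5: [delta@1] (2 == -11)
step 6: [delta@root] false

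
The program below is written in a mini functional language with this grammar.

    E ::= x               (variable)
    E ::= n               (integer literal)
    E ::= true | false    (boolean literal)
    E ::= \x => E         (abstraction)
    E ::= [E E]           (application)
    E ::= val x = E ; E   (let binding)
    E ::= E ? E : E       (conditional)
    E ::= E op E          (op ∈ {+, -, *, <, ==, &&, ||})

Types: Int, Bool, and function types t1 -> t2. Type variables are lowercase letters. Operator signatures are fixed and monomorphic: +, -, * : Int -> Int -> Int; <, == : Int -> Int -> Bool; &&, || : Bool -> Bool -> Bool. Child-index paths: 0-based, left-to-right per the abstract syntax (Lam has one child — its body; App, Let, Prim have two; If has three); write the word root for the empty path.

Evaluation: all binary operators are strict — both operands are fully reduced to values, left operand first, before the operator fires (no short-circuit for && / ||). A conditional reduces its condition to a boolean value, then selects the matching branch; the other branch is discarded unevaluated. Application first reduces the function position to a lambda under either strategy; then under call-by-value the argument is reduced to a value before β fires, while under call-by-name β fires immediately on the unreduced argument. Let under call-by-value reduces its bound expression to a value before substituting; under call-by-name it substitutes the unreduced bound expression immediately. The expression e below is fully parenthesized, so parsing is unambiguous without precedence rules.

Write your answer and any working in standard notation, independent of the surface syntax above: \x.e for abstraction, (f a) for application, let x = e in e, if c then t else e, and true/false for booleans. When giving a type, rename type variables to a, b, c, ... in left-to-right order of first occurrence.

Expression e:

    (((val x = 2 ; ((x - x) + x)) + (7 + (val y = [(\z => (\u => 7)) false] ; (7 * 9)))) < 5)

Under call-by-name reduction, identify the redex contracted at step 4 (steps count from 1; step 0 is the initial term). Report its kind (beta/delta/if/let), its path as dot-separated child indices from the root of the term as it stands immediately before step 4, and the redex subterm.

Trace:
step 0: (((let x = 2 in ((x - x) + x)) + (7 + (let y = ((\z.(\u.7)) false) in (7 * 9)))) < 5)
step 1: [let@0.0] ((((2 - 2) + 2) + (7 + (let y = ((\z.(\u.7)) false) in (7 * 9)))) < 5)
step 2: [delta@0.0.0] (((0 + 2) + (7 + (let y = ((\z.(\u.7)) false) in (7 * 9)))) < 5)
step 3: [delta@0.0] ((2 + (7 + (let y = ((\z.(\u.7)) false) in (7 * 9)))) < 5)
step 4: [let@0.1.1] ((2 + (7 + (7 * 9))) < 5)

Answer: let at 0.1.1 : (let y = ((\z.(\u.7)) false) in (7 * 9))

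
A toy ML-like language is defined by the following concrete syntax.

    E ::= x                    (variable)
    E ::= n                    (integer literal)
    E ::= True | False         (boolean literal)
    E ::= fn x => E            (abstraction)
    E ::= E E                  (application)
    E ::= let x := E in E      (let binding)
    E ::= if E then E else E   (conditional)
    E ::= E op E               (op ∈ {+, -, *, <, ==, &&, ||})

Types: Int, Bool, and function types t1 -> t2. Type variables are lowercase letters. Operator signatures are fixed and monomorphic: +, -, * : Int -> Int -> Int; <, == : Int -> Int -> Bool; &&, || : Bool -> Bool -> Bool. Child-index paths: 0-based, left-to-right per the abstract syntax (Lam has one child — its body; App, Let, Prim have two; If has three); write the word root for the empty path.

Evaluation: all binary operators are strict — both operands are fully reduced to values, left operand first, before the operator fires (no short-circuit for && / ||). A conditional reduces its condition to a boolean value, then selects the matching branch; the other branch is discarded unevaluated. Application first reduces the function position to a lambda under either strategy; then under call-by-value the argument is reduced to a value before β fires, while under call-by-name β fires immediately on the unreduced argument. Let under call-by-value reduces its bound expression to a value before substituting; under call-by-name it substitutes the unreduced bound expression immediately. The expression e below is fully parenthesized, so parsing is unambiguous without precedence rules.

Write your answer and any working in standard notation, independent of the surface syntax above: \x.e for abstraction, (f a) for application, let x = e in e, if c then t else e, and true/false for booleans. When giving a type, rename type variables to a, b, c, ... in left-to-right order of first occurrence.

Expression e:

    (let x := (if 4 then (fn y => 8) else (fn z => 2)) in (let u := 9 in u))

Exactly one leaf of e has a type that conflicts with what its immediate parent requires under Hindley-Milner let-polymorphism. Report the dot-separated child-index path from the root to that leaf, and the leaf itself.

Answer: 0.0 : 4

Derivation:
  unify Int ~ Bool
  FAIL: mismatch Int ~ Bool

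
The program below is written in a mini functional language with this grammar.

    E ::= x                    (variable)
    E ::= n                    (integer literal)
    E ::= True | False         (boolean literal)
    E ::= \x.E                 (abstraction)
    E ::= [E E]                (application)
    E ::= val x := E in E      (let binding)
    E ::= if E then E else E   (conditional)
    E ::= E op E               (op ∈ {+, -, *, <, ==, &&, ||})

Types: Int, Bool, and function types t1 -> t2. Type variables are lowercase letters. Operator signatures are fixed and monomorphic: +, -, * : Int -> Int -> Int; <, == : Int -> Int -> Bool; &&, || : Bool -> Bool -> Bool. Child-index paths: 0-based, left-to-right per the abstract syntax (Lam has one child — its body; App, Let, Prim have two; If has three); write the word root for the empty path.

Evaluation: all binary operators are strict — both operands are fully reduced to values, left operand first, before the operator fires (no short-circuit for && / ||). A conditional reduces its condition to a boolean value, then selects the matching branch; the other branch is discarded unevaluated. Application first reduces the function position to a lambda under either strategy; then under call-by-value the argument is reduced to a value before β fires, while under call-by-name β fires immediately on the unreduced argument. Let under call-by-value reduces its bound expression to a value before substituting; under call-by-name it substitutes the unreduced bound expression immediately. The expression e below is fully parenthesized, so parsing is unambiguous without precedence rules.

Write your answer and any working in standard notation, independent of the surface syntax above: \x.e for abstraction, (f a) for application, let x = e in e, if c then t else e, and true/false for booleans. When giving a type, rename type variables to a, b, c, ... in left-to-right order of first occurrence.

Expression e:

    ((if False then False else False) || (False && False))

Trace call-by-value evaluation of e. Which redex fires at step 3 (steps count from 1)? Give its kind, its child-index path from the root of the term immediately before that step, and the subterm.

Working:
step 0: ((if false then false else false) || (false && false))
step 1: [if@0] (false || (false && false))
step 2: [delta@1] (false || false)
step 3: [delta@root] false

Answer: delta at root : (false || false)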